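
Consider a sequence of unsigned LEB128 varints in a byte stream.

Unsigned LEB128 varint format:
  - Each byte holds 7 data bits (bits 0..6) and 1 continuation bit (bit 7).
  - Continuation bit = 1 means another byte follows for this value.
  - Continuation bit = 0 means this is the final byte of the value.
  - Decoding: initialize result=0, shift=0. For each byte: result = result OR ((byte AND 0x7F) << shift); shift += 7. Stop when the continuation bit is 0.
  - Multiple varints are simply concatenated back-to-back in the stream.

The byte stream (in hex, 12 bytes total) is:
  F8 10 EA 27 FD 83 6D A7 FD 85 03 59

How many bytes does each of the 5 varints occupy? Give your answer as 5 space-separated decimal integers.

  byte[0]=0xF8 cont=1 payload=0x78=120: acc |= 120<<0 -> acc=120 shift=7
  byte[1]=0x10 cont=0 payload=0x10=16: acc |= 16<<7 -> acc=2168 shift=14 [end]
Varint 1: bytes[0:2] = F8 10 -> value 2168 (2 byte(s))
  byte[2]=0xEA cont=1 payload=0x6A=106: acc |= 106<<0 -> acc=106 shift=7
  byte[3]=0x27 cont=0 payload=0x27=39: acc |= 39<<7 -> acc=5098 shift=14 [end]
Varint 2: bytes[2:4] = EA 27 -> value 5098 (2 byte(s))
  byte[4]=0xFD cont=1 payload=0x7D=125: acc |= 125<<0 -> acc=125 shift=7
  byte[5]=0x83 cont=1 payload=0x03=3: acc |= 3<<7 -> acc=509 shift=14
  byte[6]=0x6D cont=0 payload=0x6D=109: acc |= 109<<14 -> acc=1786365 shift=21 [end]
Varint 3: bytes[4:7] = FD 83 6D -> value 1786365 (3 byte(s))
  byte[7]=0xA7 cont=1 payload=0x27=39: acc |= 39<<0 -> acc=39 shift=7
  byte[8]=0xFD cont=1 payload=0x7D=125: acc |= 125<<7 -> acc=16039 shift=14
  byte[9]=0x85 cont=1 payload=0x05=5: acc |= 5<<14 -> acc=97959 shift=21
  byte[10]=0x03 cont=0 payload=0x03=3: acc |= 3<<21 -> acc=6389415 shift=28 [end]
Varint 4: bytes[7:11] = A7 FD 85 03 -> value 6389415 (4 byte(s))
  byte[11]=0x59 cont=0 payload=0x59=89: acc |= 89<<0 -> acc=89 shift=7 [end]
Varint 5: bytes[11:12] = 59 -> value 89 (1 byte(s))

Answer: 2 2 3 4 1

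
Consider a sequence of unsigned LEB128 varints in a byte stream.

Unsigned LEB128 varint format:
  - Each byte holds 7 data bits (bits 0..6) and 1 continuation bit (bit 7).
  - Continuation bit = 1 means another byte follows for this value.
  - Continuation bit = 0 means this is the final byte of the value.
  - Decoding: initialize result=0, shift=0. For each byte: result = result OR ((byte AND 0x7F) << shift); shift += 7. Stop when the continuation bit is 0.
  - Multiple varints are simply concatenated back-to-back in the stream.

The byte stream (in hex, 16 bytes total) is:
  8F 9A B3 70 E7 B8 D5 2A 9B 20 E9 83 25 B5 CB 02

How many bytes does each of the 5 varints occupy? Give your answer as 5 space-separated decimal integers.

Answer: 4 4 2 3 3

Derivation:
  byte[0]=0x8F cont=1 payload=0x0F=15: acc |= 15<<0 -> acc=15 shift=7
  byte[1]=0x9A cont=1 payload=0x1A=26: acc |= 26<<7 -> acc=3343 shift=14
  byte[2]=0xB3 cont=1 payload=0x33=51: acc |= 51<<14 -> acc=838927 shift=21
  byte[3]=0x70 cont=0 payload=0x70=112: acc |= 112<<21 -> acc=235719951 shift=28 [end]
Varint 1: bytes[0:4] = 8F 9A B3 70 -> value 235719951 (4 byte(s))
  byte[4]=0xE7 cont=1 payload=0x67=103: acc |= 103<<0 -> acc=103 shift=7
  byte[5]=0xB8 cont=1 payload=0x38=56: acc |= 56<<7 -> acc=7271 shift=14
  byte[6]=0xD5 cont=1 payload=0x55=85: acc |= 85<<14 -> acc=1399911 shift=21
  byte[7]=0x2A cont=0 payload=0x2A=42: acc |= 42<<21 -> acc=89480295 shift=28 [end]
Varint 2: bytes[4:8] = E7 B8 D5 2A -> value 89480295 (4 byte(s))
  byte[8]=0x9B cont=1 payload=0x1B=27: acc |= 27<<0 -> acc=27 shift=7
  byte[9]=0x20 cont=0 payload=0x20=32: acc |= 32<<7 -> acc=4123 shift=14 [end]
Varint 3: bytes[8:10] = 9B 20 -> value 4123 (2 byte(s))
  byte[10]=0xE9 cont=1 payload=0x69=105: acc |= 105<<0 -> acc=105 shift=7
  byte[11]=0x83 cont=1 payload=0x03=3: acc |= 3<<7 -> acc=489 shift=14
  byte[12]=0x25 cont=0 payload=0x25=37: acc |= 37<<14 -> acc=606697 shift=21 [end]
Varint 4: bytes[10:13] = E9 83 25 -> value 606697 (3 byte(s))
  byte[13]=0xB5 cont=1 payload=0x35=53: acc |= 53<<0 -> acc=53 shift=7
  byte[14]=0xCB cont=1 payload=0x4B=75: acc |= 75<<7 -> acc=9653 shift=14
  byte[15]=0x02 cont=0 payload=0x02=2: acc |= 2<<14 -> acc=42421 shift=21 [end]
Varint 5: bytes[13:16] = B5 CB 02 -> value 42421 (3 byte(s))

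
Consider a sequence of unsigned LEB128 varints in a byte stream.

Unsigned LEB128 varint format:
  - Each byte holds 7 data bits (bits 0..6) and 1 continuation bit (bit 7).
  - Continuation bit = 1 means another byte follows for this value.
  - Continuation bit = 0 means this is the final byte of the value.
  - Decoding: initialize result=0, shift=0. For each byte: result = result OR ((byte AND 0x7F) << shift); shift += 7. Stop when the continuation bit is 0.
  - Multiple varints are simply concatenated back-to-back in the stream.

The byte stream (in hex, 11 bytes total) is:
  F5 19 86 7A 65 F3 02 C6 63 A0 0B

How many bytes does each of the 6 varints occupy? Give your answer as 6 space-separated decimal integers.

  byte[0]=0xF5 cont=1 payload=0x75=117: acc |= 117<<0 -> acc=117 shift=7
  byte[1]=0x19 cont=0 payload=0x19=25: acc |= 25<<7 -> acc=3317 shift=14 [end]
Varint 1: bytes[0:2] = F5 19 -> value 3317 (2 byte(s))
  byte[2]=0x86 cont=1 payload=0x06=6: acc |= 6<<0 -> acc=6 shift=7
  byte[3]=0x7A cont=0 payload=0x7A=122: acc |= 122<<7 -> acc=15622 shift=14 [end]
Varint 2: bytes[2:4] = 86 7A -> value 15622 (2 byte(s))
  byte[4]=0x65 cont=0 payload=0x65=101: acc |= 101<<0 -> acc=101 shift=7 [end]
Varint 3: bytes[4:5] = 65 -> value 101 (1 byte(s))
  byte[5]=0xF3 cont=1 payload=0x73=115: acc |= 115<<0 -> acc=115 shift=7
  byte[6]=0x02 cont=0 payload=0x02=2: acc |= 2<<7 -> acc=371 shift=14 [end]
Varint 4: bytes[5:7] = F3 02 -> value 371 (2 byte(s))
  byte[7]=0xC6 cont=1 payload=0x46=70: acc |= 70<<0 -> acc=70 shift=7
  byte[8]=0x63 cont=0 payload=0x63=99: acc |= 99<<7 -> acc=12742 shift=14 [end]
Varint 5: bytes[7:9] = C6 63 -> value 12742 (2 byte(s))
  byte[9]=0xA0 cont=1 payload=0x20=32: acc |= 32<<0 -> acc=32 shift=7
  byte[10]=0x0B cont=0 payload=0x0B=11: acc |= 11<<7 -> acc=1440 shift=14 [end]
Varint 6: bytes[9:11] = A0 0B -> value 1440 (2 byte(s))

Answer: 2 2 1 2 2 2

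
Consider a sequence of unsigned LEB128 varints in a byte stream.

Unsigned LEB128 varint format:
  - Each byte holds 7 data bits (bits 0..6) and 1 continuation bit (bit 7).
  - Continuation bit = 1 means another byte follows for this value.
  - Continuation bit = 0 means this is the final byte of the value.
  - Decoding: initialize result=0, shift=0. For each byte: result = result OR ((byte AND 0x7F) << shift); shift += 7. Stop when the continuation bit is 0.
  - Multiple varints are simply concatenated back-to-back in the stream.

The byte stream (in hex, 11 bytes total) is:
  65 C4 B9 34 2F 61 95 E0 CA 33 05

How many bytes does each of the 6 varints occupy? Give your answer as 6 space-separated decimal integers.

Answer: 1 3 1 1 4 1

Derivation:
  byte[0]=0x65 cont=0 payload=0x65=101: acc |= 101<<0 -> acc=101 shift=7 [end]
Varint 1: bytes[0:1] = 65 -> value 101 (1 byte(s))
  byte[1]=0xC4 cont=1 payload=0x44=68: acc |= 68<<0 -> acc=68 shift=7
  byte[2]=0xB9 cont=1 payload=0x39=57: acc |= 57<<7 -> acc=7364 shift=14
  byte[3]=0x34 cont=0 payload=0x34=52: acc |= 52<<14 -> acc=859332 shift=21 [end]
Varint 2: bytes[1:4] = C4 B9 34 -> value 859332 (3 byte(s))
  byte[4]=0x2F cont=0 payload=0x2F=47: acc |= 47<<0 -> acc=47 shift=7 [end]
Varint 3: bytes[4:5] = 2F -> value 47 (1 byte(s))
  byte[5]=0x61 cont=0 payload=0x61=97: acc |= 97<<0 -> acc=97 shift=7 [end]
Varint 4: bytes[5:6] = 61 -> value 97 (1 byte(s))
  byte[6]=0x95 cont=1 payload=0x15=21: acc |= 21<<0 -> acc=21 shift=7
  byte[7]=0xE0 cont=1 payload=0x60=96: acc |= 96<<7 -> acc=12309 shift=14
  byte[8]=0xCA cont=1 payload=0x4A=74: acc |= 74<<14 -> acc=1224725 shift=21
  byte[9]=0x33 cont=0 payload=0x33=51: acc |= 51<<21 -> acc=108179477 shift=28 [end]
Varint 5: bytes[6:10] = 95 E0 CA 33 -> value 108179477 (4 byte(s))
  byte[10]=0x05 cont=0 payload=0x05=5: acc |= 5<<0 -> acc=5 shift=7 [end]
Varint 6: bytes[10:11] = 05 -> value 5 (1 byte(s))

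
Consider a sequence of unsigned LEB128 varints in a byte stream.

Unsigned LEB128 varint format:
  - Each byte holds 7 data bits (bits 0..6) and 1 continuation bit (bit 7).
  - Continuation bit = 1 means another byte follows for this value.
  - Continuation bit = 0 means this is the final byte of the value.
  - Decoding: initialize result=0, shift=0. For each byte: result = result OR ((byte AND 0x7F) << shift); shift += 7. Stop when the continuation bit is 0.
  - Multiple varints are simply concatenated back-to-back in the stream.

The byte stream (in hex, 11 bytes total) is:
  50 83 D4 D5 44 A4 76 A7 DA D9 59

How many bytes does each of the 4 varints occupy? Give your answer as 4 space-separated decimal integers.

  byte[0]=0x50 cont=0 payload=0x50=80: acc |= 80<<0 -> acc=80 shift=7 [end]
Varint 1: bytes[0:1] = 50 -> value 80 (1 byte(s))
  byte[1]=0x83 cont=1 payload=0x03=3: acc |= 3<<0 -> acc=3 shift=7
  byte[2]=0xD4 cont=1 payload=0x54=84: acc |= 84<<7 -> acc=10755 shift=14
  byte[3]=0xD5 cont=1 payload=0x55=85: acc |= 85<<14 -> acc=1403395 shift=21
  byte[4]=0x44 cont=0 payload=0x44=68: acc |= 68<<21 -> acc=144009731 shift=28 [end]
Varint 2: bytes[1:5] = 83 D4 D5 44 -> value 144009731 (4 byte(s))
  byte[5]=0xA4 cont=1 payload=0x24=36: acc |= 36<<0 -> acc=36 shift=7
  byte[6]=0x76 cont=0 payload=0x76=118: acc |= 118<<7 -> acc=15140 shift=14 [end]
Varint 3: bytes[5:7] = A4 76 -> value 15140 (2 byte(s))
  byte[7]=0xA7 cont=1 payload=0x27=39: acc |= 39<<0 -> acc=39 shift=7
  byte[8]=0xDA cont=1 payload=0x5A=90: acc |= 90<<7 -> acc=11559 shift=14
  byte[9]=0xD9 cont=1 payload=0x59=89: acc |= 89<<14 -> acc=1469735 shift=21
  byte[10]=0x59 cont=0 payload=0x59=89: acc |= 89<<21 -> acc=188116263 shift=28 [end]
Varint 4: bytes[7:11] = A7 DA D9 59 -> value 188116263 (4 byte(s))

Answer: 1 4 2 4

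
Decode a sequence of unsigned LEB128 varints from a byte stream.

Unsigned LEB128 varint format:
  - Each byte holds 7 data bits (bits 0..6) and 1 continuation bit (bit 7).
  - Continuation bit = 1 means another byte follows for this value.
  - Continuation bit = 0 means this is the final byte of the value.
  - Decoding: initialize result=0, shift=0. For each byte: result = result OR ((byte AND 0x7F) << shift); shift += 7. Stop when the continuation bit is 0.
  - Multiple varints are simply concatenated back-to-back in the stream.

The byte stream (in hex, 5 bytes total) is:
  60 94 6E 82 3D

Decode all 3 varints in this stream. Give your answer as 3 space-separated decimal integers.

  byte[0]=0x60 cont=0 payload=0x60=96: acc |= 96<<0 -> acc=96 shift=7 [end]
Varint 1: bytes[0:1] = 60 -> value 96 (1 byte(s))
  byte[1]=0x94 cont=1 payload=0x14=20: acc |= 20<<0 -> acc=20 shift=7
  byte[2]=0x6E cont=0 payload=0x6E=110: acc |= 110<<7 -> acc=14100 shift=14 [end]
Varint 2: bytes[1:3] = 94 6E -> value 14100 (2 byte(s))
  byte[3]=0x82 cont=1 payload=0x02=2: acc |= 2<<0 -> acc=2 shift=7
  byte[4]=0x3D cont=0 payload=0x3D=61: acc |= 61<<7 -> acc=7810 shift=14 [end]
Varint 3: bytes[3:5] = 82 3D -> value 7810 (2 byte(s))

Answer: 96 14100 7810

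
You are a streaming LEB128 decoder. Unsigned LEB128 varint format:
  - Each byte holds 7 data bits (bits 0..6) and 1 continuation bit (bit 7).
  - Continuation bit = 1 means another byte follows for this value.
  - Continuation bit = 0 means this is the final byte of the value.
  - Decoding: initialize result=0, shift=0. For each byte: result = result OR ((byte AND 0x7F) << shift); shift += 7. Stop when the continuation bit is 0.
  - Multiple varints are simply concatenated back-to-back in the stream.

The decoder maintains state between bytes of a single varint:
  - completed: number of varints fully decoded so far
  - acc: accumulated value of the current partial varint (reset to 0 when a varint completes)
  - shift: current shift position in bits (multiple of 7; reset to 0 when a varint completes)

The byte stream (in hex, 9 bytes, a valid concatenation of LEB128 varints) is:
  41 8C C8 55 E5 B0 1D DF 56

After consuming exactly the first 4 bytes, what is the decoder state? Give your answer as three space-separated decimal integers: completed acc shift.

Answer: 2 0 0

Derivation:
byte[0]=0x41 cont=0 payload=0x41: varint #1 complete (value=65); reset -> completed=1 acc=0 shift=0
byte[1]=0x8C cont=1 payload=0x0C: acc |= 12<<0 -> completed=1 acc=12 shift=7
byte[2]=0xC8 cont=1 payload=0x48: acc |= 72<<7 -> completed=1 acc=9228 shift=14
byte[3]=0x55 cont=0 payload=0x55: varint #2 complete (value=1401868); reset -> completed=2 acc=0 shift=0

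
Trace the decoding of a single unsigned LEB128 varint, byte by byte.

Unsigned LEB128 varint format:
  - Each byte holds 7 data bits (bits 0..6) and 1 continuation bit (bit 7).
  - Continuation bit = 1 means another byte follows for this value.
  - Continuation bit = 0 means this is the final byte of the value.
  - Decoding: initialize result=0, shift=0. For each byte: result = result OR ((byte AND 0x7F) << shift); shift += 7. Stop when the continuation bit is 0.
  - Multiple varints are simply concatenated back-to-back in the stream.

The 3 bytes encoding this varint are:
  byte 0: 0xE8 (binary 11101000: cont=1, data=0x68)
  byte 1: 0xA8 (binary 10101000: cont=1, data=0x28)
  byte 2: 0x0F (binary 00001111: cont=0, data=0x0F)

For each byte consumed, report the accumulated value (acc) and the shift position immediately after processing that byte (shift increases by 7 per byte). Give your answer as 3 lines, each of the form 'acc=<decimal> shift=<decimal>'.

Answer: acc=104 shift=7
acc=5224 shift=14
acc=250984 shift=21

Derivation:
byte 0=0xE8: payload=0x68=104, contrib = 104<<0 = 104; acc -> 104, shift -> 7
byte 1=0xA8: payload=0x28=40, contrib = 40<<7 = 5120; acc -> 5224, shift -> 14
byte 2=0x0F: payload=0x0F=15, contrib = 15<<14 = 245760; acc -> 250984, shift -> 21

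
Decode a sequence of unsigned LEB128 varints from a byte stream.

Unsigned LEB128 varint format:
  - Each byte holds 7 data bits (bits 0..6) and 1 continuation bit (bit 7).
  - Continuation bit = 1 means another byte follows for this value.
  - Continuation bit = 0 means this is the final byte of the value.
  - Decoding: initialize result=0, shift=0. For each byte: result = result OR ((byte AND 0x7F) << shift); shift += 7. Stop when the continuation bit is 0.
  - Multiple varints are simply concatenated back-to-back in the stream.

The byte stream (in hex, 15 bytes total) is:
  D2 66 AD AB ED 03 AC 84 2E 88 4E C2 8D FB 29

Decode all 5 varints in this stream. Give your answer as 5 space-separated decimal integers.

Answer: 13138 8082861 754220 9992 88000194

Derivation:
  byte[0]=0xD2 cont=1 payload=0x52=82: acc |= 82<<0 -> acc=82 shift=7
  byte[1]=0x66 cont=0 payload=0x66=102: acc |= 102<<7 -> acc=13138 shift=14 [end]
Varint 1: bytes[0:2] = D2 66 -> value 13138 (2 byte(s))
  byte[2]=0xAD cont=1 payload=0x2D=45: acc |= 45<<0 -> acc=45 shift=7
  byte[3]=0xAB cont=1 payload=0x2B=43: acc |= 43<<7 -> acc=5549 shift=14
  byte[4]=0xED cont=1 payload=0x6D=109: acc |= 109<<14 -> acc=1791405 shift=21
  byte[5]=0x03 cont=0 payload=0x03=3: acc |= 3<<21 -> acc=8082861 shift=28 [end]
Varint 2: bytes[2:6] = AD AB ED 03 -> value 8082861 (4 byte(s))
  byte[6]=0xAC cont=1 payload=0x2C=44: acc |= 44<<0 -> acc=44 shift=7
  byte[7]=0x84 cont=1 payload=0x04=4: acc |= 4<<7 -> acc=556 shift=14
  byte[8]=0x2E cont=0 payload=0x2E=46: acc |= 46<<14 -> acc=754220 shift=21 [end]
Varint 3: bytes[6:9] = AC 84 2E -> value 754220 (3 byte(s))
  byte[9]=0x88 cont=1 payload=0x08=8: acc |= 8<<0 -> acc=8 shift=7
  byte[10]=0x4E cont=0 payload=0x4E=78: acc |= 78<<7 -> acc=9992 shift=14 [end]
Varint 4: bytes[9:11] = 88 4E -> value 9992 (2 byte(s))
  byte[11]=0xC2 cont=1 payload=0x42=66: acc |= 66<<0 -> acc=66 shift=7
  byte[12]=0x8D cont=1 payload=0x0D=13: acc |= 13<<7 -> acc=1730 shift=14
  byte[13]=0xFB cont=1 payload=0x7B=123: acc |= 123<<14 -> acc=2016962 shift=21
  byte[14]=0x29 cont=0 payload=0x29=41: acc |= 41<<21 -> acc=88000194 shift=28 [end]
Varint 5: bytes[11:15] = C2 8D FB 29 -> value 88000194 (4 byte(s))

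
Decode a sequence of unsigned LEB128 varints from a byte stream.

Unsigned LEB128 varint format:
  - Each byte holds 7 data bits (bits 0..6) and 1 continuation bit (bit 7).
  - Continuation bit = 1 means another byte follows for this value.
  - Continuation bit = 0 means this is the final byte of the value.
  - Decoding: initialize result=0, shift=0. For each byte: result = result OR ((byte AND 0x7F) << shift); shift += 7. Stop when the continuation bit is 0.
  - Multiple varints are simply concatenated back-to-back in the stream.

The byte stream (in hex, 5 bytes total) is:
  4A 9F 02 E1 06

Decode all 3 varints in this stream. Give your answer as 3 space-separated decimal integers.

  byte[0]=0x4A cont=0 payload=0x4A=74: acc |= 74<<0 -> acc=74 shift=7 [end]
Varint 1: bytes[0:1] = 4A -> value 74 (1 byte(s))
  byte[1]=0x9F cont=1 payload=0x1F=31: acc |= 31<<0 -> acc=31 shift=7
  byte[2]=0x02 cont=0 payload=0x02=2: acc |= 2<<7 -> acc=287 shift=14 [end]
Varint 2: bytes[1:3] = 9F 02 -> value 287 (2 byte(s))
  byte[3]=0xE1 cont=1 payload=0x61=97: acc |= 97<<0 -> acc=97 shift=7
  byte[4]=0x06 cont=0 payload=0x06=6: acc |= 6<<7 -> acc=865 shift=14 [end]
Varint 3: bytes[3:5] = E1 06 -> value 865 (2 byte(s))

Answer: 74 287 865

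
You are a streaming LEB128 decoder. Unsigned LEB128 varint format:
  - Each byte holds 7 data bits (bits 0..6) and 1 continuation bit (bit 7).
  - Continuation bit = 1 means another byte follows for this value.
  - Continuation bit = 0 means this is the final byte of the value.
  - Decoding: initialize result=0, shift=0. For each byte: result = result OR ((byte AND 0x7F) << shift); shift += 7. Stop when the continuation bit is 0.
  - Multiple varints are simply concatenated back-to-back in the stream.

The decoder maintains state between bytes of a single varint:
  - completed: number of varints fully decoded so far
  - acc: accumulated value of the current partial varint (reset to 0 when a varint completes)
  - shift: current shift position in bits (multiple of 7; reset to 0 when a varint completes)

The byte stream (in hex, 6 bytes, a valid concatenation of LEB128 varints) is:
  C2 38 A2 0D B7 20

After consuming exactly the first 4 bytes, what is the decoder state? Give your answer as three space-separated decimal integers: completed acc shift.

Answer: 2 0 0

Derivation:
byte[0]=0xC2 cont=1 payload=0x42: acc |= 66<<0 -> completed=0 acc=66 shift=7
byte[1]=0x38 cont=0 payload=0x38: varint #1 complete (value=7234); reset -> completed=1 acc=0 shift=0
byte[2]=0xA2 cont=1 payload=0x22: acc |= 34<<0 -> completed=1 acc=34 shift=7
byte[3]=0x0D cont=0 payload=0x0D: varint #2 complete (value=1698); reset -> completed=2 acc=0 shift=0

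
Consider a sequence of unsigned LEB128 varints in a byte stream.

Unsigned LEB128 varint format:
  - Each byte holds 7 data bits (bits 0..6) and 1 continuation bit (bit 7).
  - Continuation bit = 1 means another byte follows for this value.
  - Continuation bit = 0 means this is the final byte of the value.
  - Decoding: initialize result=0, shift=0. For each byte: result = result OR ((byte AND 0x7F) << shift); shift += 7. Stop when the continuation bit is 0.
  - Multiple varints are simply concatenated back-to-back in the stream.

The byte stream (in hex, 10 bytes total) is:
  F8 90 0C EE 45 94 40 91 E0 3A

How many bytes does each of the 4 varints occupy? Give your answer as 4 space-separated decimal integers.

  byte[0]=0xF8 cont=1 payload=0x78=120: acc |= 120<<0 -> acc=120 shift=7
  byte[1]=0x90 cont=1 payload=0x10=16: acc |= 16<<7 -> acc=2168 shift=14
  byte[2]=0x0C cont=0 payload=0x0C=12: acc |= 12<<14 -> acc=198776 shift=21 [end]
Varint 1: bytes[0:3] = F8 90 0C -> value 198776 (3 byte(s))
  byte[3]=0xEE cont=1 payload=0x6E=110: acc |= 110<<0 -> acc=110 shift=7
  byte[4]=0x45 cont=0 payload=0x45=69: acc |= 69<<7 -> acc=8942 shift=14 [end]
Varint 2: bytes[3:5] = EE 45 -> value 8942 (2 byte(s))
  byte[5]=0x94 cont=1 payload=0x14=20: acc |= 20<<0 -> acc=20 shift=7
  byte[6]=0x40 cont=0 payload=0x40=64: acc |= 64<<7 -> acc=8212 shift=14 [end]
Varint 3: bytes[5:7] = 94 40 -> value 8212 (2 byte(s))
  byte[7]=0x91 cont=1 payload=0x11=17: acc |= 17<<0 -> acc=17 shift=7
  byte[8]=0xE0 cont=1 payload=0x60=96: acc |= 96<<7 -> acc=12305 shift=14
  byte[9]=0x3A cont=0 payload=0x3A=58: acc |= 58<<14 -> acc=962577 shift=21 [end]
Varint 4: bytes[7:10] = 91 E0 3A -> value 962577 (3 byte(s))

Answer: 3 2 2 3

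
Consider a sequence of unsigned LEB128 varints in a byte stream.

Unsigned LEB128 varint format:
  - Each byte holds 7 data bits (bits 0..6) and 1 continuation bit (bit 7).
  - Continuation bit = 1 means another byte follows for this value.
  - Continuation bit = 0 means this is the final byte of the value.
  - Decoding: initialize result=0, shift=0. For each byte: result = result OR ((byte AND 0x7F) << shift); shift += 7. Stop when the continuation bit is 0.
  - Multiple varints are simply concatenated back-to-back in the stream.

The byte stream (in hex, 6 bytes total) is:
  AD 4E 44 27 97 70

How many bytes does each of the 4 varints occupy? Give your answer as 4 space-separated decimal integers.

  byte[0]=0xAD cont=1 payload=0x2D=45: acc |= 45<<0 -> acc=45 shift=7
  byte[1]=0x4E cont=0 payload=0x4E=78: acc |= 78<<7 -> acc=10029 shift=14 [end]
Varint 1: bytes[0:2] = AD 4E -> value 10029 (2 byte(s))
  byte[2]=0x44 cont=0 payload=0x44=68: acc |= 68<<0 -> acc=68 shift=7 [end]
Varint 2: bytes[2:3] = 44 -> value 68 (1 byte(s))
  byte[3]=0x27 cont=0 payload=0x27=39: acc |= 39<<0 -> acc=39 shift=7 [end]
Varint 3: bytes[3:4] = 27 -> value 39 (1 byte(s))
  byte[4]=0x97 cont=1 payload=0x17=23: acc |= 23<<0 -> acc=23 shift=7
  byte[5]=0x70 cont=0 payload=0x70=112: acc |= 112<<7 -> acc=14359 shift=14 [end]
Varint 4: bytes[4:6] = 97 70 -> value 14359 (2 byte(s))

Answer: 2 1 1 2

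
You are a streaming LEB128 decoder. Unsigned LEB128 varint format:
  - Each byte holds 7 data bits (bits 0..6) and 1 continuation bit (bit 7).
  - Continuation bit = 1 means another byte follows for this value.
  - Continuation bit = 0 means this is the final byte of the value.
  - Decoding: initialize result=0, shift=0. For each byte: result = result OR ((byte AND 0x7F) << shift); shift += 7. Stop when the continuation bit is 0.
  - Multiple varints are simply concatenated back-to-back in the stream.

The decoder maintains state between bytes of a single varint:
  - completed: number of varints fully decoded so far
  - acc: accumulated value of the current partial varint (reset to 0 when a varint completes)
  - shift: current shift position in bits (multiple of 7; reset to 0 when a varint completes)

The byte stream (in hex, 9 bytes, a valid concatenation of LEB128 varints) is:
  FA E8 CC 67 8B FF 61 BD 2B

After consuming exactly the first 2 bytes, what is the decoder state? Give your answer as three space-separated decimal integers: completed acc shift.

byte[0]=0xFA cont=1 payload=0x7A: acc |= 122<<0 -> completed=0 acc=122 shift=7
byte[1]=0xE8 cont=1 payload=0x68: acc |= 104<<7 -> completed=0 acc=13434 shift=14

Answer: 0 13434 14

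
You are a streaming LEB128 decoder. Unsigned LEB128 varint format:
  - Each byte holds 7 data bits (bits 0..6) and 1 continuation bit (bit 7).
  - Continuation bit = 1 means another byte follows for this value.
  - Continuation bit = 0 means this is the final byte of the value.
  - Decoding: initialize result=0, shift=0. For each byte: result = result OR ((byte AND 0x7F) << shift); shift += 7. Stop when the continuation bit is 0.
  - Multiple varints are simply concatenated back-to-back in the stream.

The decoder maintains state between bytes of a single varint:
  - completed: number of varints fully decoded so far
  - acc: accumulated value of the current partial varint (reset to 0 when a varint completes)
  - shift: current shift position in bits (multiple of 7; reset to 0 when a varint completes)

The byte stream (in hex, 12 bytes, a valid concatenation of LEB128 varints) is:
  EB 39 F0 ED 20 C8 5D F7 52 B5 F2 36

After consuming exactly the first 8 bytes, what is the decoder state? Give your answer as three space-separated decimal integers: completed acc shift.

Answer: 3 119 7

Derivation:
byte[0]=0xEB cont=1 payload=0x6B: acc |= 107<<0 -> completed=0 acc=107 shift=7
byte[1]=0x39 cont=0 payload=0x39: varint #1 complete (value=7403); reset -> completed=1 acc=0 shift=0
byte[2]=0xF0 cont=1 payload=0x70: acc |= 112<<0 -> completed=1 acc=112 shift=7
byte[3]=0xED cont=1 payload=0x6D: acc |= 109<<7 -> completed=1 acc=14064 shift=14
byte[4]=0x20 cont=0 payload=0x20: varint #2 complete (value=538352); reset -> completed=2 acc=0 shift=0
byte[5]=0xC8 cont=1 payload=0x48: acc |= 72<<0 -> completed=2 acc=72 shift=7
byte[6]=0x5D cont=0 payload=0x5D: varint #3 complete (value=11976); reset -> completed=3 acc=0 shift=0
byte[7]=0xF7 cont=1 payload=0x77: acc |= 119<<0 -> completed=3 acc=119 shift=7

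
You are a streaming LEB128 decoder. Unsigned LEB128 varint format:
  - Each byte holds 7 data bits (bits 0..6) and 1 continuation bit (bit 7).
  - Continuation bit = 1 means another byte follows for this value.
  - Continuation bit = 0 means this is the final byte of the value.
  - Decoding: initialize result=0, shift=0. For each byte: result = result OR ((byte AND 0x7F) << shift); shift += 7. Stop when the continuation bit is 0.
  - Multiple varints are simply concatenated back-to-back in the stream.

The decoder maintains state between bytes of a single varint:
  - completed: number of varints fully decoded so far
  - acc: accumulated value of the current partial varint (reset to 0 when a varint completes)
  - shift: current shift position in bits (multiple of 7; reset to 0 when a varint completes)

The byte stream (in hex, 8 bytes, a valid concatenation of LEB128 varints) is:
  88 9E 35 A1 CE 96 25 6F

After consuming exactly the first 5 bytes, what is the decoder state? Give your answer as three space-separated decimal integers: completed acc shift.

Answer: 1 10017 14

Derivation:
byte[0]=0x88 cont=1 payload=0x08: acc |= 8<<0 -> completed=0 acc=8 shift=7
byte[1]=0x9E cont=1 payload=0x1E: acc |= 30<<7 -> completed=0 acc=3848 shift=14
byte[2]=0x35 cont=0 payload=0x35: varint #1 complete (value=872200); reset -> completed=1 acc=0 shift=0
byte[3]=0xA1 cont=1 payload=0x21: acc |= 33<<0 -> completed=1 acc=33 shift=7
byte[4]=0xCE cont=1 payload=0x4E: acc |= 78<<7 -> completed=1 acc=10017 shift=14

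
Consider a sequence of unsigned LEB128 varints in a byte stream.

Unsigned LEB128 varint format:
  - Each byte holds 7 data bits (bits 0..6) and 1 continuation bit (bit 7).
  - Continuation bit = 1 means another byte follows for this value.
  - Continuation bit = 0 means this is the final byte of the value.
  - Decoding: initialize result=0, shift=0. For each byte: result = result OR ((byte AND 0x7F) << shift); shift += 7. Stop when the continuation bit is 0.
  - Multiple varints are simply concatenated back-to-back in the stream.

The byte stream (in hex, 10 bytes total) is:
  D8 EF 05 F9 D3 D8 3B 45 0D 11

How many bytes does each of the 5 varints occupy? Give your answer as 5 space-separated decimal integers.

  byte[0]=0xD8 cont=1 payload=0x58=88: acc |= 88<<0 -> acc=88 shift=7
  byte[1]=0xEF cont=1 payload=0x6F=111: acc |= 111<<7 -> acc=14296 shift=14
  byte[2]=0x05 cont=0 payload=0x05=5: acc |= 5<<14 -> acc=96216 shift=21 [end]
Varint 1: bytes[0:3] = D8 EF 05 -> value 96216 (3 byte(s))
  byte[3]=0xF9 cont=1 payload=0x79=121: acc |= 121<<0 -> acc=121 shift=7
  byte[4]=0xD3 cont=1 payload=0x53=83: acc |= 83<<7 -> acc=10745 shift=14
  byte[5]=0xD8 cont=1 payload=0x58=88: acc |= 88<<14 -> acc=1452537 shift=21
  byte[6]=0x3B cont=0 payload=0x3B=59: acc |= 59<<21 -> acc=125184505 shift=28 [end]
Varint 2: bytes[3:7] = F9 D3 D8 3B -> value 125184505 (4 byte(s))
  byte[7]=0x45 cont=0 payload=0x45=69: acc |= 69<<0 -> acc=69 shift=7 [end]
Varint 3: bytes[7:8] = 45 -> value 69 (1 byte(s))
  byte[8]=0x0D cont=0 payload=0x0D=13: acc |= 13<<0 -> acc=13 shift=7 [end]
Varint 4: bytes[8:9] = 0D -> value 13 (1 byte(s))
  byte[9]=0x11 cont=0 payload=0x11=17: acc |= 17<<0 -> acc=17 shift=7 [end]
Varint 5: bytes[9:10] = 11 -> value 17 (1 byte(s))

Answer: 3 4 1 1 1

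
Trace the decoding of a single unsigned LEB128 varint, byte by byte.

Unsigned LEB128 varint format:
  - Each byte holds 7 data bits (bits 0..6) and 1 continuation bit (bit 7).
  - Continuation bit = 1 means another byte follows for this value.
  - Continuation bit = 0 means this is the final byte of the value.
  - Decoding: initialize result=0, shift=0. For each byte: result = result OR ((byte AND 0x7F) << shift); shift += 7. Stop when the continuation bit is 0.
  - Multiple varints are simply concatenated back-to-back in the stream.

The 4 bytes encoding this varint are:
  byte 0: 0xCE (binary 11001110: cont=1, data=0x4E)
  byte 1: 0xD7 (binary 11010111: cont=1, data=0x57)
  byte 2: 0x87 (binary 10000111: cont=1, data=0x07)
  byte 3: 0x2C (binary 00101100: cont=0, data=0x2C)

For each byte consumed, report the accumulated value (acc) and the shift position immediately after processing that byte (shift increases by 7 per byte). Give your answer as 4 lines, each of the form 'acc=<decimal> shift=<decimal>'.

Answer: acc=78 shift=7
acc=11214 shift=14
acc=125902 shift=21
acc=92400590 shift=28

Derivation:
byte 0=0xCE: payload=0x4E=78, contrib = 78<<0 = 78; acc -> 78, shift -> 7
byte 1=0xD7: payload=0x57=87, contrib = 87<<7 = 11136; acc -> 11214, shift -> 14
byte 2=0x87: payload=0x07=7, contrib = 7<<14 = 114688; acc -> 125902, shift -> 21
byte 3=0x2C: payload=0x2C=44, contrib = 44<<21 = 92274688; acc -> 92400590, shift -> 28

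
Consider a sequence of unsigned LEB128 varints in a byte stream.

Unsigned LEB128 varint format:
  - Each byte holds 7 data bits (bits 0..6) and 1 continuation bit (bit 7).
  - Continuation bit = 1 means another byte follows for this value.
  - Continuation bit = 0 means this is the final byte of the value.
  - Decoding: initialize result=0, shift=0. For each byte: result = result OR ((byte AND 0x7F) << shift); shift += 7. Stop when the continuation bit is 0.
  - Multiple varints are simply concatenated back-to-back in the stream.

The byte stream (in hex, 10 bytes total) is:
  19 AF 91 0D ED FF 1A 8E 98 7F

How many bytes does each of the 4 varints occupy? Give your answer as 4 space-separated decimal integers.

  byte[0]=0x19 cont=0 payload=0x19=25: acc |= 25<<0 -> acc=25 shift=7 [end]
Varint 1: bytes[0:1] = 19 -> value 25 (1 byte(s))
  byte[1]=0xAF cont=1 payload=0x2F=47: acc |= 47<<0 -> acc=47 shift=7
  byte[2]=0x91 cont=1 payload=0x11=17: acc |= 17<<7 -> acc=2223 shift=14
  byte[3]=0x0D cont=0 payload=0x0D=13: acc |= 13<<14 -> acc=215215 shift=21 [end]
Varint 2: bytes[1:4] = AF 91 0D -> value 215215 (3 byte(s))
  byte[4]=0xED cont=1 payload=0x6D=109: acc |= 109<<0 -> acc=109 shift=7
  byte[5]=0xFF cont=1 payload=0x7F=127: acc |= 127<<7 -> acc=16365 shift=14
  byte[6]=0x1A cont=0 payload=0x1A=26: acc |= 26<<14 -> acc=442349 shift=21 [end]
Varint 3: bytes[4:7] = ED FF 1A -> value 442349 (3 byte(s))
  byte[7]=0x8E cont=1 payload=0x0E=14: acc |= 14<<0 -> acc=14 shift=7
  byte[8]=0x98 cont=1 payload=0x18=24: acc |= 24<<7 -> acc=3086 shift=14
  byte[9]=0x7F cont=0 payload=0x7F=127: acc |= 127<<14 -> acc=2083854 shift=21 [end]
Varint 4: bytes[7:10] = 8E 98 7F -> value 2083854 (3 byte(s))

Answer: 1 3 3 3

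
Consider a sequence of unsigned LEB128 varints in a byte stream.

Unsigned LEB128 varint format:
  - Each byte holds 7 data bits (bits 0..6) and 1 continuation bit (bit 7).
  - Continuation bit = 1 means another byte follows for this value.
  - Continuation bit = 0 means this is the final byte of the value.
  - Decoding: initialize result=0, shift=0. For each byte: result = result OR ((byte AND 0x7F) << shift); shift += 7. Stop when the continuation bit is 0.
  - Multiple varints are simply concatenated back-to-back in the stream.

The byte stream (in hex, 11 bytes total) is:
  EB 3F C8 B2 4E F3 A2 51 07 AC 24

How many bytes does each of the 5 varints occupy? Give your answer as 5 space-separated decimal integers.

Answer: 2 3 3 1 2

Derivation:
  byte[0]=0xEB cont=1 payload=0x6B=107: acc |= 107<<0 -> acc=107 shift=7
  byte[1]=0x3F cont=0 payload=0x3F=63: acc |= 63<<7 -> acc=8171 shift=14 [end]
Varint 1: bytes[0:2] = EB 3F -> value 8171 (2 byte(s))
  byte[2]=0xC8 cont=1 payload=0x48=72: acc |= 72<<0 -> acc=72 shift=7
  byte[3]=0xB2 cont=1 payload=0x32=50: acc |= 50<<7 -> acc=6472 shift=14
  byte[4]=0x4E cont=0 payload=0x4E=78: acc |= 78<<14 -> acc=1284424 shift=21 [end]
Varint 2: bytes[2:5] = C8 B2 4E -> value 1284424 (3 byte(s))
  byte[5]=0xF3 cont=1 payload=0x73=115: acc |= 115<<0 -> acc=115 shift=7
  byte[6]=0xA2 cont=1 payload=0x22=34: acc |= 34<<7 -> acc=4467 shift=14
  byte[7]=0x51 cont=0 payload=0x51=81: acc |= 81<<14 -> acc=1331571 shift=21 [end]
Varint 3: bytes[5:8] = F3 A2 51 -> value 1331571 (3 byte(s))
  byte[8]=0x07 cont=0 payload=0x07=7: acc |= 7<<0 -> acc=7 shift=7 [end]
Varint 4: bytes[8:9] = 07 -> value 7 (1 byte(s))
  byte[9]=0xAC cont=1 payload=0x2C=44: acc |= 44<<0 -> acc=44 shift=7
  byte[10]=0x24 cont=0 payload=0x24=36: acc |= 36<<7 -> acc=4652 shift=14 [end]
Varint 5: bytes[9:11] = AC 24 -> value 4652 (2 byte(s))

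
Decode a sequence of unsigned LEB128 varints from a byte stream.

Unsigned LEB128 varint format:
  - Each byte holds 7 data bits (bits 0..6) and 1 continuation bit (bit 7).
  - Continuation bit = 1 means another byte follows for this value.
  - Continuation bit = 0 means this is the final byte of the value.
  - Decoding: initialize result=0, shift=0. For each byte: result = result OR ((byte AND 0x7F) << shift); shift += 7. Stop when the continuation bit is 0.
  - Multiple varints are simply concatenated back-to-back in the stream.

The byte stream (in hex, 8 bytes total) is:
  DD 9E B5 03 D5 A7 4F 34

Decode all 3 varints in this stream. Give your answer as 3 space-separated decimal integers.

Answer: 7163741 1299413 52

Derivation:
  byte[0]=0xDD cont=1 payload=0x5D=93: acc |= 93<<0 -> acc=93 shift=7
  byte[1]=0x9E cont=1 payload=0x1E=30: acc |= 30<<7 -> acc=3933 shift=14
  byte[2]=0xB5 cont=1 payload=0x35=53: acc |= 53<<14 -> acc=872285 shift=21
  byte[3]=0x03 cont=0 payload=0x03=3: acc |= 3<<21 -> acc=7163741 shift=28 [end]
Varint 1: bytes[0:4] = DD 9E B5 03 -> value 7163741 (4 byte(s))
  byte[4]=0xD5 cont=1 payload=0x55=85: acc |= 85<<0 -> acc=85 shift=7
  byte[5]=0xA7 cont=1 payload=0x27=39: acc |= 39<<7 -> acc=5077 shift=14
  byte[6]=0x4F cont=0 payload=0x4F=79: acc |= 79<<14 -> acc=1299413 shift=21 [end]
Varint 2: bytes[4:7] = D5 A7 4F -> value 1299413 (3 byte(s))
  byte[7]=0x34 cont=0 payload=0x34=52: acc |= 52<<0 -> acc=52 shift=7 [end]
Varint 3: bytes[7:8] = 34 -> value 52 (1 byte(s))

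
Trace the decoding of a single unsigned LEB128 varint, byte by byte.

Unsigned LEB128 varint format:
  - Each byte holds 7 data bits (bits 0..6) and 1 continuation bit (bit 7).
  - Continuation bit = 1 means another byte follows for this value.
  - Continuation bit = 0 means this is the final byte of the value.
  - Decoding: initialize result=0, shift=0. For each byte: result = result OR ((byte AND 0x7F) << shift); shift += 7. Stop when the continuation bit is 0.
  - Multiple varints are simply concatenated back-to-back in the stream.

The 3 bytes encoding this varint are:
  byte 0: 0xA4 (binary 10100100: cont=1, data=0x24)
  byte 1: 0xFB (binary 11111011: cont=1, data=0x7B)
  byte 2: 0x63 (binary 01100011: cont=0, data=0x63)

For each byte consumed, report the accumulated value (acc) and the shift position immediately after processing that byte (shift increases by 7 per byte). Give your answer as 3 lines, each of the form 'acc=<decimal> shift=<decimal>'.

byte 0=0xA4: payload=0x24=36, contrib = 36<<0 = 36; acc -> 36, shift -> 7
byte 1=0xFB: payload=0x7B=123, contrib = 123<<7 = 15744; acc -> 15780, shift -> 14
byte 2=0x63: payload=0x63=99, contrib = 99<<14 = 1622016; acc -> 1637796, shift -> 21

Answer: acc=36 shift=7
acc=15780 shift=14
acc=1637796 shift=21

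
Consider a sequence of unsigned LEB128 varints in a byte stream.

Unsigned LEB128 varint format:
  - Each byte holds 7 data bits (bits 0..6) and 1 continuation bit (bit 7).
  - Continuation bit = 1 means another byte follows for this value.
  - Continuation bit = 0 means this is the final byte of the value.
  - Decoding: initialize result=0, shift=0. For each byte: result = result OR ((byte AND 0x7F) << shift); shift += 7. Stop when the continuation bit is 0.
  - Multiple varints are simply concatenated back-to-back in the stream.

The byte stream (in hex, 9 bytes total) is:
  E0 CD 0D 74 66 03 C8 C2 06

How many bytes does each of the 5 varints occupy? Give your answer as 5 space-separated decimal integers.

Answer: 3 1 1 1 3

Derivation:
  byte[0]=0xE0 cont=1 payload=0x60=96: acc |= 96<<0 -> acc=96 shift=7
  byte[1]=0xCD cont=1 payload=0x4D=77: acc |= 77<<7 -> acc=9952 shift=14
  byte[2]=0x0D cont=0 payload=0x0D=13: acc |= 13<<14 -> acc=222944 shift=21 [end]
Varint 1: bytes[0:3] = E0 CD 0D -> value 222944 (3 byte(s))
  byte[3]=0x74 cont=0 payload=0x74=116: acc |= 116<<0 -> acc=116 shift=7 [end]
Varint 2: bytes[3:4] = 74 -> value 116 (1 byte(s))
  byte[4]=0x66 cont=0 payload=0x66=102: acc |= 102<<0 -> acc=102 shift=7 [end]
Varint 3: bytes[4:5] = 66 -> value 102 (1 byte(s))
  byte[5]=0x03 cont=0 payload=0x03=3: acc |= 3<<0 -> acc=3 shift=7 [end]
Varint 4: bytes[5:6] = 03 -> value 3 (1 byte(s))
  byte[6]=0xC8 cont=1 payload=0x48=72: acc |= 72<<0 -> acc=72 shift=7
  byte[7]=0xC2 cont=1 payload=0x42=66: acc |= 66<<7 -> acc=8520 shift=14
  byte[8]=0x06 cont=0 payload=0x06=6: acc |= 6<<14 -> acc=106824 shift=21 [end]
Varint 5: bytes[6:9] = C8 C2 06 -> value 106824 (3 byte(s))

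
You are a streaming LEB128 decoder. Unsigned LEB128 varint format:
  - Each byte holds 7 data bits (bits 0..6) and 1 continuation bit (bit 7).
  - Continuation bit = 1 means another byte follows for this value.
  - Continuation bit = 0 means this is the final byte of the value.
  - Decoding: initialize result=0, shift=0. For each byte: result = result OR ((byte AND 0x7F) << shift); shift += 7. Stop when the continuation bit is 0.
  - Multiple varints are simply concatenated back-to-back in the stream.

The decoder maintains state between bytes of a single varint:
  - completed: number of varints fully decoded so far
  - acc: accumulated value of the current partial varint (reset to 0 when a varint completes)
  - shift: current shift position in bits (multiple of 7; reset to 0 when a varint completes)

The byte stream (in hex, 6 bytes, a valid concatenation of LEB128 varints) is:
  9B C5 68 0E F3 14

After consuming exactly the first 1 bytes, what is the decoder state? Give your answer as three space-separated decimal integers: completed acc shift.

byte[0]=0x9B cont=1 payload=0x1B: acc |= 27<<0 -> completed=0 acc=27 shift=7

Answer: 0 27 7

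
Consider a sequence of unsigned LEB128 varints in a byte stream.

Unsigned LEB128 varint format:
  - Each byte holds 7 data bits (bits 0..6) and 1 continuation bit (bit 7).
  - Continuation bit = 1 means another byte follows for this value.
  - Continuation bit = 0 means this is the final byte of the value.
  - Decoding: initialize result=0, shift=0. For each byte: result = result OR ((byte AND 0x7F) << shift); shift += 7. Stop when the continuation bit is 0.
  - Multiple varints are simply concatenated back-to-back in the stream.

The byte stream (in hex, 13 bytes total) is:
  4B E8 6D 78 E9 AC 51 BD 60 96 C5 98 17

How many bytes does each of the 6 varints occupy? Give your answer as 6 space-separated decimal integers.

  byte[0]=0x4B cont=0 payload=0x4B=75: acc |= 75<<0 -> acc=75 shift=7 [end]
Varint 1: bytes[0:1] = 4B -> value 75 (1 byte(s))
  byte[1]=0xE8 cont=1 payload=0x68=104: acc |= 104<<0 -> acc=104 shift=7
  byte[2]=0x6D cont=0 payload=0x6D=109: acc |= 109<<7 -> acc=14056 shift=14 [end]
Varint 2: bytes[1:3] = E8 6D -> value 14056 (2 byte(s))
  byte[3]=0x78 cont=0 payload=0x78=120: acc |= 120<<0 -> acc=120 shift=7 [end]
Varint 3: bytes[3:4] = 78 -> value 120 (1 byte(s))
  byte[4]=0xE9 cont=1 payload=0x69=105: acc |= 105<<0 -> acc=105 shift=7
  byte[5]=0xAC cont=1 payload=0x2C=44: acc |= 44<<7 -> acc=5737 shift=14
  byte[6]=0x51 cont=0 payload=0x51=81: acc |= 81<<14 -> acc=1332841 shift=21 [end]
Varint 4: bytes[4:7] = E9 AC 51 -> value 1332841 (3 byte(s))
  byte[7]=0xBD cont=1 payload=0x3D=61: acc |= 61<<0 -> acc=61 shift=7
  byte[8]=0x60 cont=0 payload=0x60=96: acc |= 96<<7 -> acc=12349 shift=14 [end]
Varint 5: bytes[7:9] = BD 60 -> value 12349 (2 byte(s))
  byte[9]=0x96 cont=1 payload=0x16=22: acc |= 22<<0 -> acc=22 shift=7
  byte[10]=0xC5 cont=1 payload=0x45=69: acc |= 69<<7 -> acc=8854 shift=14
  byte[11]=0x98 cont=1 payload=0x18=24: acc |= 24<<14 -> acc=402070 shift=21
  byte[12]=0x17 cont=0 payload=0x17=23: acc |= 23<<21 -> acc=48636566 shift=28 [end]
Varint 6: bytes[9:13] = 96 C5 98 17 -> value 48636566 (4 byte(s))

Answer: 1 2 1 3 2 4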